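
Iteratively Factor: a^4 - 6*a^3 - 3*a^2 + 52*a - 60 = (a - 2)*(a^3 - 4*a^2 - 11*a + 30) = (a - 2)*(a + 3)*(a^2 - 7*a + 10) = (a - 5)*(a - 2)*(a + 3)*(a - 2)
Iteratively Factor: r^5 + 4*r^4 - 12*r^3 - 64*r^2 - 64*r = (r - 4)*(r^4 + 8*r^3 + 20*r^2 + 16*r) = (r - 4)*(r + 2)*(r^3 + 6*r^2 + 8*r) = r*(r - 4)*(r + 2)*(r^2 + 6*r + 8) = r*(r - 4)*(r + 2)*(r + 4)*(r + 2)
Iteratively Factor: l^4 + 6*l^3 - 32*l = (l + 4)*(l^3 + 2*l^2 - 8*l) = l*(l + 4)*(l^2 + 2*l - 8) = l*(l + 4)^2*(l - 2)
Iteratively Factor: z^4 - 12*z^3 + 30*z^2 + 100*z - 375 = (z - 5)*(z^3 - 7*z^2 - 5*z + 75) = (z - 5)^2*(z^2 - 2*z - 15) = (z - 5)^2*(z + 3)*(z - 5)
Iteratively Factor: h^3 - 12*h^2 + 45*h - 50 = (h - 5)*(h^2 - 7*h + 10) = (h - 5)*(h - 2)*(h - 5)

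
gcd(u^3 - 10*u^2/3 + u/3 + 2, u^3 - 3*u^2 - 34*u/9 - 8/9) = u + 2/3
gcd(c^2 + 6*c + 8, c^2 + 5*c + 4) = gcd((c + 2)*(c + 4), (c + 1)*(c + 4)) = c + 4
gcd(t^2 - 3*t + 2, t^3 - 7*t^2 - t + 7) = t - 1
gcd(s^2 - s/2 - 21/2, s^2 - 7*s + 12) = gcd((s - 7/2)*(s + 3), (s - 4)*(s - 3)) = 1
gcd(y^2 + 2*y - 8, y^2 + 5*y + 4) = y + 4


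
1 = 1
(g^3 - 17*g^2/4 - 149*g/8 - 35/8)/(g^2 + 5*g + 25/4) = (4*g^2 - 27*g - 7)/(2*(2*g + 5))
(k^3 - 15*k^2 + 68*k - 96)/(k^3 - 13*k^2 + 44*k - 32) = (k - 3)/(k - 1)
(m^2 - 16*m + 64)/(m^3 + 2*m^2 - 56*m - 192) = (m - 8)/(m^2 + 10*m + 24)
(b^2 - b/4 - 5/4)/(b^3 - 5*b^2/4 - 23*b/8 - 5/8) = 2*(4*b - 5)/(8*b^2 - 18*b - 5)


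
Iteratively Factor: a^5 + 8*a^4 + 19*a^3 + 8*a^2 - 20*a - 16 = (a + 2)*(a^4 + 6*a^3 + 7*a^2 - 6*a - 8) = (a + 2)*(a + 4)*(a^3 + 2*a^2 - a - 2) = (a + 2)^2*(a + 4)*(a^2 - 1) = (a - 1)*(a + 2)^2*(a + 4)*(a + 1)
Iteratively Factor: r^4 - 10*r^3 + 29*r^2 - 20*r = (r - 5)*(r^3 - 5*r^2 + 4*r) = (r - 5)*(r - 4)*(r^2 - r) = r*(r - 5)*(r - 4)*(r - 1)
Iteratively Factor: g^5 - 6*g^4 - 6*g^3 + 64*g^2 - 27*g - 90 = (g + 3)*(g^4 - 9*g^3 + 21*g^2 + g - 30) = (g - 5)*(g + 3)*(g^3 - 4*g^2 + g + 6) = (g - 5)*(g + 1)*(g + 3)*(g^2 - 5*g + 6) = (g - 5)*(g - 2)*(g + 1)*(g + 3)*(g - 3)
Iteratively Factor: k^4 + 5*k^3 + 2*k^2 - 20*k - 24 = (k + 3)*(k^3 + 2*k^2 - 4*k - 8) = (k + 2)*(k + 3)*(k^2 - 4) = (k - 2)*(k + 2)*(k + 3)*(k + 2)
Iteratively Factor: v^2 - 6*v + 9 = (v - 3)*(v - 3)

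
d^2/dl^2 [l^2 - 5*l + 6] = 2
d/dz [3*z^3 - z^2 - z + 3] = 9*z^2 - 2*z - 1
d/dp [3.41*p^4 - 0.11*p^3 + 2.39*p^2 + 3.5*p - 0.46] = 13.64*p^3 - 0.33*p^2 + 4.78*p + 3.5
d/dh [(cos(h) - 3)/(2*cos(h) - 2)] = -sin(h)/(cos(h) - 1)^2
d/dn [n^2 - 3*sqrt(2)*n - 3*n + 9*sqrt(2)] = 2*n - 3*sqrt(2) - 3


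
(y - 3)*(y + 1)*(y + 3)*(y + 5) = y^4 + 6*y^3 - 4*y^2 - 54*y - 45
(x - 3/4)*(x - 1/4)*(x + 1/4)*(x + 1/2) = x^4 - x^3/4 - 7*x^2/16 + x/64 + 3/128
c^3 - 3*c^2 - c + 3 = (c - 3)*(c - 1)*(c + 1)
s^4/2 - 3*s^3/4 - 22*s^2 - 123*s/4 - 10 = (s/2 + 1/2)*(s - 8)*(s + 1/2)*(s + 5)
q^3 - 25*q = q*(q - 5)*(q + 5)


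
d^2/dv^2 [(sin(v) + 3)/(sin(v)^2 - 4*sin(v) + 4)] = (-sin(v)^3 - 20*sin(v)^2 - 14*sin(v) + 26)/(sin(v) - 2)^4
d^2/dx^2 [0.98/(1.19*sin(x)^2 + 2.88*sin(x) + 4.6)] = (-5.551112*sin(x)^4 - 10.075968*sin(x)^3 + 21.656236*sin(x)^2 + 33.134976*sin(x) + 5.527984)/(1.19*sin(x)^2 + 2.88*sin(x) + 4.6)^3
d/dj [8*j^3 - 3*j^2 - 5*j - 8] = 24*j^2 - 6*j - 5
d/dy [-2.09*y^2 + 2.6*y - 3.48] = 2.6 - 4.18*y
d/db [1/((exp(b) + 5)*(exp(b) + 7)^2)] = -(3*exp(b) + 17)*exp(b)/((exp(b) + 5)^2*(exp(b) + 7)^3)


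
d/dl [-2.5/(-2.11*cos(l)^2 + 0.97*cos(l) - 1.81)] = (10.55*cos(l) - 2.425)*sin(l)/(2.11*cos(l)^2 - 0.97*cos(l) + 1.81)^2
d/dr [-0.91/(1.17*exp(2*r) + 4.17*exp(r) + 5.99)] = (2.1294*exp(r) + 3.7947)*exp(r)/(1.17*exp(2*r) + 4.17*exp(r) + 5.99)^2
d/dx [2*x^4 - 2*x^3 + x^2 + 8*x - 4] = 8*x^3 - 6*x^2 + 2*x + 8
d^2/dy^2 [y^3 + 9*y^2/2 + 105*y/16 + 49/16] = 6*y + 9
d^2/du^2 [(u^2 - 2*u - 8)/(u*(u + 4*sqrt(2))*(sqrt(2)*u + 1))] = 4*(u^6 - 6*u^5 - 60*u^4 - 27*sqrt(2)*u^4 - 306*sqrt(2)*u^3 - 73*u^3 - 1068*u^2 - 432*sqrt(2)*u - 128)/(u^3*(2*sqrt(2)*u^6 + 54*u^5 + 267*sqrt(2)*u^4 + 1161*u^3 + 1068*sqrt(2)*u^2 + 864*u + 128*sqrt(2)))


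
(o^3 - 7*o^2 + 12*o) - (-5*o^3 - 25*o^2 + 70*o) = 6*o^3 + 18*o^2 - 58*o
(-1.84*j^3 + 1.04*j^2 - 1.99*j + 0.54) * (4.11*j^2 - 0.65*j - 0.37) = -7.5624*j^5 + 5.4704*j^4 - 8.1741*j^3 + 3.1281*j^2 + 0.3853*j - 0.1998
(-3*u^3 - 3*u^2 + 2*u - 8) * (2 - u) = 3*u^4 - 3*u^3 - 8*u^2 + 12*u - 16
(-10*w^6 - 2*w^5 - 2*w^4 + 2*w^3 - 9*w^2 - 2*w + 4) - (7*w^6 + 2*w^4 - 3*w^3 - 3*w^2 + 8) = -17*w^6 - 2*w^5 - 4*w^4 + 5*w^3 - 6*w^2 - 2*w - 4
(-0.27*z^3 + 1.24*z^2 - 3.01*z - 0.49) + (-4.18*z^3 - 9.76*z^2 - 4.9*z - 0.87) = -4.45*z^3 - 8.52*z^2 - 7.91*z - 1.36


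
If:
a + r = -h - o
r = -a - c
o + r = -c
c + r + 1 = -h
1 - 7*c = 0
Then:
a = 4/7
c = 1/7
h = -3/7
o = 4/7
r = -5/7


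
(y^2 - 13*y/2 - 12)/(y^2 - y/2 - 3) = (y - 8)/(y - 2)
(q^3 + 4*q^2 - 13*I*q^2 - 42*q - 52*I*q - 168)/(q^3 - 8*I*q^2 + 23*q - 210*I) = (q + 4)/(q + 5*I)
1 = 1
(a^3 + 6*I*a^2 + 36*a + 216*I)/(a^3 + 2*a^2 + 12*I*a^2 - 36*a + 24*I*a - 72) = (a - 6*I)/(a + 2)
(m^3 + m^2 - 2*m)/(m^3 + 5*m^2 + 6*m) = (m - 1)/(m + 3)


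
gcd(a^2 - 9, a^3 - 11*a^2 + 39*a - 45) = a - 3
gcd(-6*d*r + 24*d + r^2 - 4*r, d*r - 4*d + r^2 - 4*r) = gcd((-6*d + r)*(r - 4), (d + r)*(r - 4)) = r - 4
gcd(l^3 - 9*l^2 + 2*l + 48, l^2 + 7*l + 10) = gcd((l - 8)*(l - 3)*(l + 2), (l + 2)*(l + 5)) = l + 2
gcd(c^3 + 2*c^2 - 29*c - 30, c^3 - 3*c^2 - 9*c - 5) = c^2 - 4*c - 5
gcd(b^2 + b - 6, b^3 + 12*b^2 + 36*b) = 1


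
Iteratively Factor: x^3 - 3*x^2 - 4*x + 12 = (x + 2)*(x^2 - 5*x + 6) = (x - 3)*(x + 2)*(x - 2)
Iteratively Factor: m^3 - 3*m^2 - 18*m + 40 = (m + 4)*(m^2 - 7*m + 10) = (m - 5)*(m + 4)*(m - 2)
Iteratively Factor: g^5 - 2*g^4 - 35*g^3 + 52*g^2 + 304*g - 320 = (g - 1)*(g^4 - g^3 - 36*g^2 + 16*g + 320) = (g - 5)*(g - 1)*(g^3 + 4*g^2 - 16*g - 64) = (g - 5)*(g - 1)*(g + 4)*(g^2 - 16) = (g - 5)*(g - 4)*(g - 1)*(g + 4)*(g + 4)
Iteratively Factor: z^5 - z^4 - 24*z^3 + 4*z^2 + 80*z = (z)*(z^4 - z^3 - 24*z^2 + 4*z + 80) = z*(z + 4)*(z^3 - 5*z^2 - 4*z + 20) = z*(z - 2)*(z + 4)*(z^2 - 3*z - 10) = z*(z - 2)*(z + 2)*(z + 4)*(z - 5)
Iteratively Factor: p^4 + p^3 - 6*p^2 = (p)*(p^3 + p^2 - 6*p) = p*(p + 3)*(p^2 - 2*p) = p*(p - 2)*(p + 3)*(p)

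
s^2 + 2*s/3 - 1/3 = (s - 1/3)*(s + 1)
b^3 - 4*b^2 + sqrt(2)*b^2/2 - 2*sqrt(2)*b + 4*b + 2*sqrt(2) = (b - 2)^2*(b + sqrt(2)/2)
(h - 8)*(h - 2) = h^2 - 10*h + 16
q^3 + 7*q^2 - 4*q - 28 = (q - 2)*(q + 2)*(q + 7)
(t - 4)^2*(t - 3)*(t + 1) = t^4 - 10*t^3 + 29*t^2 - 8*t - 48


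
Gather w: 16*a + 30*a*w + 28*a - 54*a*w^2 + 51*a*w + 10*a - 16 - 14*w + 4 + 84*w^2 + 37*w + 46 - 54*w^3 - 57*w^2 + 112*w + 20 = 54*a - 54*w^3 + w^2*(27 - 54*a) + w*(81*a + 135) + 54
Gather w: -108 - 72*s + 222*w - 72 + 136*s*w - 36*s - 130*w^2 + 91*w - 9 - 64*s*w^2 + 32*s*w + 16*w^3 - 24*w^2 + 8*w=-108*s + 16*w^3 + w^2*(-64*s - 154) + w*(168*s + 321) - 189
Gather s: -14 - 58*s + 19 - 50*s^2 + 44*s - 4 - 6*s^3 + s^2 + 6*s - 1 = -6*s^3 - 49*s^2 - 8*s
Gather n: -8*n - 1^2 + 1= -8*n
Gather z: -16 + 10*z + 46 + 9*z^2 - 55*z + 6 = 9*z^2 - 45*z + 36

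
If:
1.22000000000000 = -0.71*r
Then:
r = -1.72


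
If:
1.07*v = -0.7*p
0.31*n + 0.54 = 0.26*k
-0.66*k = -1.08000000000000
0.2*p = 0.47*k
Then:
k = 1.64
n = -0.37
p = 3.85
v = -2.52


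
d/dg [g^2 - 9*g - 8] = 2*g - 9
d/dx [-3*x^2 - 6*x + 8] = -6*x - 6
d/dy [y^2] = 2*y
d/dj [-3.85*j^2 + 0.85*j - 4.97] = 0.85 - 7.7*j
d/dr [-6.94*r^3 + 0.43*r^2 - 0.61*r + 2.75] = -20.82*r^2 + 0.86*r - 0.61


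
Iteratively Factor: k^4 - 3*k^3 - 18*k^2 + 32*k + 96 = (k + 3)*(k^3 - 6*k^2 + 32) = (k + 2)*(k + 3)*(k^2 - 8*k + 16) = (k - 4)*(k + 2)*(k + 3)*(k - 4)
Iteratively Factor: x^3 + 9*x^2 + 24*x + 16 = (x + 1)*(x^2 + 8*x + 16) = (x + 1)*(x + 4)*(x + 4)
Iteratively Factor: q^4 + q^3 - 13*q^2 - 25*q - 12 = (q + 3)*(q^3 - 2*q^2 - 7*q - 4) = (q + 1)*(q + 3)*(q^2 - 3*q - 4) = (q + 1)^2*(q + 3)*(q - 4)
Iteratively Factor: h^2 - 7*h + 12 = (h - 4)*(h - 3)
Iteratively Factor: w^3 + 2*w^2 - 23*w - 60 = (w + 4)*(w^2 - 2*w - 15) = (w + 3)*(w + 4)*(w - 5)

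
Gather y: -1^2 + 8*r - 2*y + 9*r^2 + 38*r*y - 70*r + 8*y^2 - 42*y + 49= 9*r^2 - 62*r + 8*y^2 + y*(38*r - 44) + 48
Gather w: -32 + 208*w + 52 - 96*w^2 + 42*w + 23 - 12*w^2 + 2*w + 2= -108*w^2 + 252*w + 45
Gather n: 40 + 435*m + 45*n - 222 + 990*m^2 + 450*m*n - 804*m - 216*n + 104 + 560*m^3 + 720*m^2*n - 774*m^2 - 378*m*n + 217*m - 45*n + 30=560*m^3 + 216*m^2 - 152*m + n*(720*m^2 + 72*m - 216) - 48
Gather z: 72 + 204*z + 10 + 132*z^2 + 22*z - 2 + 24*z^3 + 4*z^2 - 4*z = 24*z^3 + 136*z^2 + 222*z + 80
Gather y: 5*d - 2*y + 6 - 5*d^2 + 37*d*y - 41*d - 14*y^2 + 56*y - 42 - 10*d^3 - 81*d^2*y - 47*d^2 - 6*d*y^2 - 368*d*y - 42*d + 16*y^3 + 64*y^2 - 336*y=-10*d^3 - 52*d^2 - 78*d + 16*y^3 + y^2*(50 - 6*d) + y*(-81*d^2 - 331*d - 282) - 36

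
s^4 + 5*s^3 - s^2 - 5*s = s*(s - 1)*(s + 1)*(s + 5)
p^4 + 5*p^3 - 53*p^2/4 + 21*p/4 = p*(p - 3/2)*(p - 1/2)*(p + 7)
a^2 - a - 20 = (a - 5)*(a + 4)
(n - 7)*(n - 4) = n^2 - 11*n + 28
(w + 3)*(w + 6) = w^2 + 9*w + 18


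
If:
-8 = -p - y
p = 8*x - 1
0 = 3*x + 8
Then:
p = -67/3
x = -8/3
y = 91/3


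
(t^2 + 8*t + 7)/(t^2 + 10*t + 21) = (t + 1)/(t + 3)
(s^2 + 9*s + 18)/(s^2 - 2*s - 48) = (s + 3)/(s - 8)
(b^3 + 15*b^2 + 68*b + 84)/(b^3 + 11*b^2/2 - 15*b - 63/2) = 2*(b^2 + 8*b + 12)/(2*b^2 - 3*b - 9)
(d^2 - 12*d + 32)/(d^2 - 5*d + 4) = (d - 8)/(d - 1)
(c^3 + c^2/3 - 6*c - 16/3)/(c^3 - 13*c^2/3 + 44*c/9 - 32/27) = 9*(c^2 + 3*c + 2)/(9*c^2 - 15*c + 4)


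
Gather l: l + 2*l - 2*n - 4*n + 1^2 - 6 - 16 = 3*l - 6*n - 21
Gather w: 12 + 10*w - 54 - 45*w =-35*w - 42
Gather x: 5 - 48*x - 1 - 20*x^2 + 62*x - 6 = -20*x^2 + 14*x - 2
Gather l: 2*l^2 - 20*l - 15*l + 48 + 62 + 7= 2*l^2 - 35*l + 117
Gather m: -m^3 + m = -m^3 + m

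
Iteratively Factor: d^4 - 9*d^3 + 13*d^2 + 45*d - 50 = (d + 2)*(d^3 - 11*d^2 + 35*d - 25) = (d - 1)*(d + 2)*(d^2 - 10*d + 25) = (d - 5)*(d - 1)*(d + 2)*(d - 5)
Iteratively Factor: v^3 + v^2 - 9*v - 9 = (v - 3)*(v^2 + 4*v + 3) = (v - 3)*(v + 1)*(v + 3)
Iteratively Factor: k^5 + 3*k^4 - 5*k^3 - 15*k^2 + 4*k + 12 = (k + 2)*(k^4 + k^3 - 7*k^2 - k + 6) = (k - 2)*(k + 2)*(k^3 + 3*k^2 - k - 3) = (k - 2)*(k + 1)*(k + 2)*(k^2 + 2*k - 3) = (k - 2)*(k + 1)*(k + 2)*(k + 3)*(k - 1)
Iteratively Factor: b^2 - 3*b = (b - 3)*(b)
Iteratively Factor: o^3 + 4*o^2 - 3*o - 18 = (o + 3)*(o^2 + o - 6) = (o + 3)^2*(o - 2)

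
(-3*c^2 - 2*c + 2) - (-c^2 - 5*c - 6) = -2*c^2 + 3*c + 8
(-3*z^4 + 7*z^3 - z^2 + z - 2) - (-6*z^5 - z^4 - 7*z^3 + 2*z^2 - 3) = 6*z^5 - 2*z^4 + 14*z^3 - 3*z^2 + z + 1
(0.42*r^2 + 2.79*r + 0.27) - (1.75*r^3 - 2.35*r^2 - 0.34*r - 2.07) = -1.75*r^3 + 2.77*r^2 + 3.13*r + 2.34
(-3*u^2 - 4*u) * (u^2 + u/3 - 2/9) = -3*u^4 - 5*u^3 - 2*u^2/3 + 8*u/9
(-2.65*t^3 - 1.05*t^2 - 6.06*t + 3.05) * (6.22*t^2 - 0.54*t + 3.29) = -16.483*t^5 - 5.1*t^4 - 45.8447*t^3 + 18.7889*t^2 - 21.5844*t + 10.0345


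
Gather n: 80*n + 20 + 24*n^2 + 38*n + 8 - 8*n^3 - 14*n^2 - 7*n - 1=-8*n^3 + 10*n^2 + 111*n + 27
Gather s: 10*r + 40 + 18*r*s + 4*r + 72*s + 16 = 14*r + s*(18*r + 72) + 56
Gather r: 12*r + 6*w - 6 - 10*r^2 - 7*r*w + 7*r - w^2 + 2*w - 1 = -10*r^2 + r*(19 - 7*w) - w^2 + 8*w - 7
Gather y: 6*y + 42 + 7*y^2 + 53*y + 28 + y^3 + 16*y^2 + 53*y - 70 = y^3 + 23*y^2 + 112*y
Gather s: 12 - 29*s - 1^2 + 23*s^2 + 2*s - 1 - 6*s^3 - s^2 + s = -6*s^3 + 22*s^2 - 26*s + 10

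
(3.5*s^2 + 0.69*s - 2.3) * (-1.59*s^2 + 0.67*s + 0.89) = -5.565*s^4 + 1.2479*s^3 + 7.2343*s^2 - 0.9269*s - 2.047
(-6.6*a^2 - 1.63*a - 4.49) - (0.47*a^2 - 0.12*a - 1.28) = -7.07*a^2 - 1.51*a - 3.21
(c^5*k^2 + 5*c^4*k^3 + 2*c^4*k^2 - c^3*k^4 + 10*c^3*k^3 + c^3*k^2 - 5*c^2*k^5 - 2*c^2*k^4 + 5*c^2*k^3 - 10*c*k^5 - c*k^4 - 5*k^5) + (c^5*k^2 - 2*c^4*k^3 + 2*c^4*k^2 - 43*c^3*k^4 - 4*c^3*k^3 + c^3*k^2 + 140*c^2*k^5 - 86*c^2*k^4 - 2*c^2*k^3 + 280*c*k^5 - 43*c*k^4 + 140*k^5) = 2*c^5*k^2 + 3*c^4*k^3 + 4*c^4*k^2 - 44*c^3*k^4 + 6*c^3*k^3 + 2*c^3*k^2 + 135*c^2*k^5 - 88*c^2*k^4 + 3*c^2*k^3 + 270*c*k^5 - 44*c*k^4 + 135*k^5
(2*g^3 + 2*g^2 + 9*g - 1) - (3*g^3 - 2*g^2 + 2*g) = -g^3 + 4*g^2 + 7*g - 1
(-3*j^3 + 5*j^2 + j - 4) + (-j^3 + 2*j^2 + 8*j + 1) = -4*j^3 + 7*j^2 + 9*j - 3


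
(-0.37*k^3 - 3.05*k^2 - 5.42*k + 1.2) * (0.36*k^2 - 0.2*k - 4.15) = -0.1332*k^5 - 1.024*k^4 + 0.1943*k^3 + 14.1735*k^2 + 22.253*k - 4.98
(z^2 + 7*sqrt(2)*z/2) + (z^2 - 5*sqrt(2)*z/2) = 2*z^2 + sqrt(2)*z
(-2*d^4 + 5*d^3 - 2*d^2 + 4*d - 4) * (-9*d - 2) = 18*d^5 - 41*d^4 + 8*d^3 - 32*d^2 + 28*d + 8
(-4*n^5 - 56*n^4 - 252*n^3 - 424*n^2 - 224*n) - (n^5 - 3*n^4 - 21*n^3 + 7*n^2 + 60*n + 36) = -5*n^5 - 53*n^4 - 231*n^3 - 431*n^2 - 284*n - 36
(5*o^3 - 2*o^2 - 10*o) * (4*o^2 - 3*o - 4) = 20*o^5 - 23*o^4 - 54*o^3 + 38*o^2 + 40*o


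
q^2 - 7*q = q*(q - 7)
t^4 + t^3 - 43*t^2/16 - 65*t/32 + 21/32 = (t - 3/2)*(t - 1/4)*(t + 1)*(t + 7/4)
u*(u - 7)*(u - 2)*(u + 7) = u^4 - 2*u^3 - 49*u^2 + 98*u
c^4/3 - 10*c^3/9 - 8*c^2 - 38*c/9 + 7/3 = (c/3 + 1)*(c - 7)*(c - 1/3)*(c + 1)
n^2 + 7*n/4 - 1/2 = (n - 1/4)*(n + 2)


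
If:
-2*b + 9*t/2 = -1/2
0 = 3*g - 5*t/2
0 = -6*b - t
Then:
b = 1/58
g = -5/58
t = -3/29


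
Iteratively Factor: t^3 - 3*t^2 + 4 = (t + 1)*(t^2 - 4*t + 4) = (t - 2)*(t + 1)*(t - 2)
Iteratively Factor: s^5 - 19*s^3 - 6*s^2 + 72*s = (s)*(s^4 - 19*s^2 - 6*s + 72) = s*(s - 2)*(s^3 + 2*s^2 - 15*s - 36) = s*(s - 4)*(s - 2)*(s^2 + 6*s + 9) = s*(s - 4)*(s - 2)*(s + 3)*(s + 3)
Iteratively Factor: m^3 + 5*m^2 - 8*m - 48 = (m + 4)*(m^2 + m - 12) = (m - 3)*(m + 4)*(m + 4)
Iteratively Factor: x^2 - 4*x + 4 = (x - 2)*(x - 2)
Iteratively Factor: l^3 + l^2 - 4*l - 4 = (l + 2)*(l^2 - l - 2) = (l + 1)*(l + 2)*(l - 2)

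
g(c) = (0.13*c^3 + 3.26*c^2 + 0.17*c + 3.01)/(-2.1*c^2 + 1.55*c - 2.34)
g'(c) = (4.2*c - 1.55)*(0.13*c^3 + 3.26*c^2 + 0.17*c + 3.01)/(-2.1*c^2 + 1.55*c - 2.34)^2 + (0.39*c^2 + 6.52*c + 0.17)/(-2.1*c^2 + 1.55*c - 2.34) = (-0.273*c^4 + 0.403*c^3 + 4.4974*c^2 - 2.6148*c - 5.0633)/(4.41*c^4 - 6.51*c^3 + 12.2305*c^2 - 7.254*c + 5.4756)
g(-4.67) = -1.08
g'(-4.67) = -0.02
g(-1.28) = -1.01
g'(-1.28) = 0.07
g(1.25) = -2.33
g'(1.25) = -0.09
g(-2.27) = -1.07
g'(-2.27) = 0.04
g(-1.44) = -1.02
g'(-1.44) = 0.07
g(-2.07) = -1.06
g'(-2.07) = 0.05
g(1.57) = -2.32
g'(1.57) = 0.07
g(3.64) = -2.17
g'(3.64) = 0.03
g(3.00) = -2.19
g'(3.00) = 0.06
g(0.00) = -1.29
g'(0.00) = -0.92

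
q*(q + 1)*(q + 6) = q^3 + 7*q^2 + 6*q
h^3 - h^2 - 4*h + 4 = (h - 2)*(h - 1)*(h + 2)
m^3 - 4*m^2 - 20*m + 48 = (m - 6)*(m - 2)*(m + 4)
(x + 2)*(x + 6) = x^2 + 8*x + 12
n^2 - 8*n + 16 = (n - 4)^2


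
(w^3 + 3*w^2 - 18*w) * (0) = 0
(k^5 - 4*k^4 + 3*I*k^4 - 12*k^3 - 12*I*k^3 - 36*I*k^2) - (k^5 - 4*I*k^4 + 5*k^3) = -4*k^4 + 7*I*k^4 - 17*k^3 - 12*I*k^3 - 36*I*k^2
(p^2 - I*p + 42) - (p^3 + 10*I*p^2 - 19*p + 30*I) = -p^3 + p^2 - 10*I*p^2 + 19*p - I*p + 42 - 30*I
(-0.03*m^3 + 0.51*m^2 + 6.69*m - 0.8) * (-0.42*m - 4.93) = 0.0126*m^4 - 0.0663*m^3 - 5.3241*m^2 - 32.6457*m + 3.944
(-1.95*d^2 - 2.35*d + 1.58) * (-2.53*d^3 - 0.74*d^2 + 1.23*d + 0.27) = 4.9335*d^5 + 7.3885*d^4 - 4.6569*d^3 - 4.5862*d^2 + 1.3089*d + 0.4266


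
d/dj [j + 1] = 1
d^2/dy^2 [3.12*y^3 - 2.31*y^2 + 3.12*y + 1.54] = 18.72*y - 4.62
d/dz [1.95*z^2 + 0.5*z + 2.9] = 3.9*z + 0.5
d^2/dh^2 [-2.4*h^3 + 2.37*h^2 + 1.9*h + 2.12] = 4.74 - 14.4*h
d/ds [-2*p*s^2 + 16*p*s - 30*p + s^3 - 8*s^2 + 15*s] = -4*p*s + 16*p + 3*s^2 - 16*s + 15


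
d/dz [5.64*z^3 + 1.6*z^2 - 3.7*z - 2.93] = 16.92*z^2 + 3.2*z - 3.7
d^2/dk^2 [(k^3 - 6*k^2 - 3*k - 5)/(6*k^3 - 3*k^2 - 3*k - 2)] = 6*(-66*k^6 - 90*k^5 - 390*k^4 + 64*k^3 + 15*k^2 - 83*k - 7)/(216*k^9 - 324*k^8 - 162*k^7 + 81*k^6 + 297*k^5 + 81*k^4 - 63*k^3 - 90*k^2 - 36*k - 8)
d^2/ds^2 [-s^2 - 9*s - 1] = -2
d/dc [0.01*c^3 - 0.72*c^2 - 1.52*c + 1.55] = 0.03*c^2 - 1.44*c - 1.52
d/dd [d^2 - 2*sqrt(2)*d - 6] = 2*d - 2*sqrt(2)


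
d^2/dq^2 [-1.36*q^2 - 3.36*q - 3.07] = -2.72000000000000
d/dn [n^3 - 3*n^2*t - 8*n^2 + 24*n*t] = 3*n^2 - 6*n*t - 16*n + 24*t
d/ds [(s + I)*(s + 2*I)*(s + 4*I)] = 3*s^2 + 14*I*s - 14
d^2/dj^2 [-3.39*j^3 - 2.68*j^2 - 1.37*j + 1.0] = -20.34*j - 5.36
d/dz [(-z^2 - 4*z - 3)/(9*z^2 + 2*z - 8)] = 2*(17*z^2 + 35*z + 19)/(81*z^4 + 36*z^3 - 140*z^2 - 32*z + 64)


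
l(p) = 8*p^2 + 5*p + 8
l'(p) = 16*p + 5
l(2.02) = 50.74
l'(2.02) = 37.32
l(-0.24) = 7.26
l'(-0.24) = 1.16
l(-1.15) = 12.83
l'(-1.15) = -13.40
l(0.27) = 9.93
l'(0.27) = 9.32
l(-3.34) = 80.54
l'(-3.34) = -48.44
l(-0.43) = 7.33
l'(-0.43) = -1.88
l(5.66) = 292.58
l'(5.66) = 95.56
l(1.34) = 29.06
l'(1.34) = 26.44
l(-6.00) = 266.00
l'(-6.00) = -91.00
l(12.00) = 1220.00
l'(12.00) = 197.00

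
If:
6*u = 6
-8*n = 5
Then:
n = -5/8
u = 1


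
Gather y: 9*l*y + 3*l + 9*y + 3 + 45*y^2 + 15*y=3*l + 45*y^2 + y*(9*l + 24) + 3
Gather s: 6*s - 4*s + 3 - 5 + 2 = 2*s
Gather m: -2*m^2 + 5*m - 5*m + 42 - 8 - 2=32 - 2*m^2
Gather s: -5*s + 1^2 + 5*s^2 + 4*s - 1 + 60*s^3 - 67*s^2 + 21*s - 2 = 60*s^3 - 62*s^2 + 20*s - 2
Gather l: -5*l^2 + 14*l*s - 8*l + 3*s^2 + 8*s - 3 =-5*l^2 + l*(14*s - 8) + 3*s^2 + 8*s - 3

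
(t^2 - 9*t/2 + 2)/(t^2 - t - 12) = (t - 1/2)/(t + 3)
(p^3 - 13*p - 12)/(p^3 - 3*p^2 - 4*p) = (p + 3)/p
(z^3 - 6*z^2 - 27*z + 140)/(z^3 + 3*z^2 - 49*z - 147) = (z^2 + z - 20)/(z^2 + 10*z + 21)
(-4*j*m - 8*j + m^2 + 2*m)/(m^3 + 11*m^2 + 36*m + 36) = (-4*j + m)/(m^2 + 9*m + 18)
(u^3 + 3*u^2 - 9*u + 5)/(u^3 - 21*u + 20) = (u - 1)/(u - 4)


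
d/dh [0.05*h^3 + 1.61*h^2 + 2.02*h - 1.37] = 0.15*h^2 + 3.22*h + 2.02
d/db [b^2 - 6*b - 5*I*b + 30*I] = 2*b - 6 - 5*I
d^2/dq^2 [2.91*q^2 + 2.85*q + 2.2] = 5.82000000000000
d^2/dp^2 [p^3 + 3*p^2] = 6*p + 6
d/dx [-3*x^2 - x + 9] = -6*x - 1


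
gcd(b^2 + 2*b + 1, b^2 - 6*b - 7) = b + 1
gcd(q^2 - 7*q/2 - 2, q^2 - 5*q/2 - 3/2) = q + 1/2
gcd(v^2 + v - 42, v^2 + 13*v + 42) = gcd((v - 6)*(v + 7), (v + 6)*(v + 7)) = v + 7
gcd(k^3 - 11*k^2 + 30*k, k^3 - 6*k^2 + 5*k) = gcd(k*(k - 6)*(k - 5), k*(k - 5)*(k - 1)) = k^2 - 5*k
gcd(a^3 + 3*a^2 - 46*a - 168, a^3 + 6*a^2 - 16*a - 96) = a^2 + 10*a + 24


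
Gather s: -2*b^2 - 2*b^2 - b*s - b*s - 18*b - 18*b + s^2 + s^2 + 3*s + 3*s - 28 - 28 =-4*b^2 - 36*b + 2*s^2 + s*(6 - 2*b) - 56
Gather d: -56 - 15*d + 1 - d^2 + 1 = -d^2 - 15*d - 54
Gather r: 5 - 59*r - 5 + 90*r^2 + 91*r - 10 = 90*r^2 + 32*r - 10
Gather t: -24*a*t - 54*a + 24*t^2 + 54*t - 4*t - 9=-54*a + 24*t^2 + t*(50 - 24*a) - 9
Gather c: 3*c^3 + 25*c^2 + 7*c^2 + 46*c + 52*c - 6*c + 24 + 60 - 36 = 3*c^3 + 32*c^2 + 92*c + 48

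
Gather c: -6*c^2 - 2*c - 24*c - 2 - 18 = -6*c^2 - 26*c - 20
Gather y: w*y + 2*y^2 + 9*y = 2*y^2 + y*(w + 9)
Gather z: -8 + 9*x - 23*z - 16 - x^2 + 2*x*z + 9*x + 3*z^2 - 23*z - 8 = -x^2 + 18*x + 3*z^2 + z*(2*x - 46) - 32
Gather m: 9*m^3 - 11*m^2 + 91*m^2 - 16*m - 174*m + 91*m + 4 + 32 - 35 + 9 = 9*m^3 + 80*m^2 - 99*m + 10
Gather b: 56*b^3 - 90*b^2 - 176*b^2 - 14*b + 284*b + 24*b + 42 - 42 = 56*b^3 - 266*b^2 + 294*b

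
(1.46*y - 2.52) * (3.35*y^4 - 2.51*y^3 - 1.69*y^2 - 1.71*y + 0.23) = 4.891*y^5 - 12.1066*y^4 + 3.8578*y^3 + 1.7622*y^2 + 4.645*y - 0.5796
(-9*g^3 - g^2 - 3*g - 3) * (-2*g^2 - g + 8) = 18*g^5 + 11*g^4 - 65*g^3 + g^2 - 21*g - 24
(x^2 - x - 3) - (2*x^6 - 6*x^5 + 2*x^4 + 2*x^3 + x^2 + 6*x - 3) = -2*x^6 + 6*x^5 - 2*x^4 - 2*x^3 - 7*x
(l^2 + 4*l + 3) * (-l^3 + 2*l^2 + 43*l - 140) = -l^5 - 2*l^4 + 48*l^3 + 38*l^2 - 431*l - 420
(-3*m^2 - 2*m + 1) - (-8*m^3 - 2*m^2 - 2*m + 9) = 8*m^3 - m^2 - 8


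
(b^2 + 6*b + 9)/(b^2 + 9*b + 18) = (b + 3)/(b + 6)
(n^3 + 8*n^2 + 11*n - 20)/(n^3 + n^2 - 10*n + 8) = (n + 5)/(n - 2)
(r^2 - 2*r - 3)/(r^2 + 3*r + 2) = (r - 3)/(r + 2)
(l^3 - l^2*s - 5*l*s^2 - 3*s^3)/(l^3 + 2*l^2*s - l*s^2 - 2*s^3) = (-l^2 + 2*l*s + 3*s^2)/(-l^2 - l*s + 2*s^2)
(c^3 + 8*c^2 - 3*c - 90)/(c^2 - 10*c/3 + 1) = 3*(c^2 + 11*c + 30)/(3*c - 1)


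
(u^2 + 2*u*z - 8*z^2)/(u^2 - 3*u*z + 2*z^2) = (-u - 4*z)/(-u + z)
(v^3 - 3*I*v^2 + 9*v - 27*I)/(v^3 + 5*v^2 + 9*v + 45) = (v - 3*I)/(v + 5)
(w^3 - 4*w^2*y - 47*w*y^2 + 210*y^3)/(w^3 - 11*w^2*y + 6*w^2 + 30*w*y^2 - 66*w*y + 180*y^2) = (w + 7*y)/(w + 6)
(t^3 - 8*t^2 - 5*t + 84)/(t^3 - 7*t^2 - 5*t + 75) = (t^2 - 11*t + 28)/(t^2 - 10*t + 25)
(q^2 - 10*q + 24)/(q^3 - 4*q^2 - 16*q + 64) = (q - 6)/(q^2 - 16)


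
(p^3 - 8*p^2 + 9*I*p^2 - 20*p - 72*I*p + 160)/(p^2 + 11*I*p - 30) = (p^2 + 4*p*(-2 + I) - 32*I)/(p + 6*I)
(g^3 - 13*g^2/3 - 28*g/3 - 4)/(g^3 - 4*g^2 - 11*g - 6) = (g + 2/3)/(g + 1)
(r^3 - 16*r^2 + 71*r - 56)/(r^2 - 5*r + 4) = (r^2 - 15*r + 56)/(r - 4)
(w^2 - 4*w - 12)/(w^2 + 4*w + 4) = (w - 6)/(w + 2)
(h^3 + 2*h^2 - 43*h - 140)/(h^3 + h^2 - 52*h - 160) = (h - 7)/(h - 8)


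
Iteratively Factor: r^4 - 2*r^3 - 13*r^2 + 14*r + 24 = (r + 1)*(r^3 - 3*r^2 - 10*r + 24) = (r + 1)*(r + 3)*(r^2 - 6*r + 8) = (r - 2)*(r + 1)*(r + 3)*(r - 4)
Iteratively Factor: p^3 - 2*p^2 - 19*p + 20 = (p - 5)*(p^2 + 3*p - 4) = (p - 5)*(p - 1)*(p + 4)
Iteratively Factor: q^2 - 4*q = (q - 4)*(q)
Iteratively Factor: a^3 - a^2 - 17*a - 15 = (a - 5)*(a^2 + 4*a + 3) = (a - 5)*(a + 1)*(a + 3)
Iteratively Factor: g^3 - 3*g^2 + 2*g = (g - 2)*(g^2 - g) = g*(g - 2)*(g - 1)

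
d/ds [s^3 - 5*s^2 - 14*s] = 3*s^2 - 10*s - 14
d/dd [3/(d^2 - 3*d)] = 3*(3 - 2*d)/(d^2*(d - 3)^2)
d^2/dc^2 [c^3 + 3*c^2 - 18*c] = 6*c + 6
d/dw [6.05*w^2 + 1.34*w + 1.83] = 12.1*w + 1.34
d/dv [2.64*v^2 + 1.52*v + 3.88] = 5.28*v + 1.52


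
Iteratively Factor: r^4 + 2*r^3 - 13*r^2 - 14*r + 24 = (r - 1)*(r^3 + 3*r^2 - 10*r - 24) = (r - 3)*(r - 1)*(r^2 + 6*r + 8) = (r - 3)*(r - 1)*(r + 2)*(r + 4)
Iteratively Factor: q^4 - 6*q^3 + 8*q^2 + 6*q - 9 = (q - 3)*(q^3 - 3*q^2 - q + 3) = (q - 3)*(q - 1)*(q^2 - 2*q - 3) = (q - 3)^2*(q - 1)*(q + 1)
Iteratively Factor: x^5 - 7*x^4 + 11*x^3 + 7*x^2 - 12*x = (x + 1)*(x^4 - 8*x^3 + 19*x^2 - 12*x) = (x - 4)*(x + 1)*(x^3 - 4*x^2 + 3*x) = (x - 4)*(x - 1)*(x + 1)*(x^2 - 3*x) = (x - 4)*(x - 3)*(x - 1)*(x + 1)*(x)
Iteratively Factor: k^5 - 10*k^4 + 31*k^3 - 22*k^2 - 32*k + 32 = (k - 4)*(k^4 - 6*k^3 + 7*k^2 + 6*k - 8) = (k - 4)*(k - 2)*(k^3 - 4*k^2 - k + 4) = (k - 4)*(k - 2)*(k + 1)*(k^2 - 5*k + 4) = (k - 4)^2*(k - 2)*(k + 1)*(k - 1)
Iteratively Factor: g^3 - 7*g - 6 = (g + 1)*(g^2 - g - 6) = (g + 1)*(g + 2)*(g - 3)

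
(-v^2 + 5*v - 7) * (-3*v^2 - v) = 3*v^4 - 14*v^3 + 16*v^2 + 7*v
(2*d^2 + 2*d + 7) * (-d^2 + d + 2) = -2*d^4 - d^2 + 11*d + 14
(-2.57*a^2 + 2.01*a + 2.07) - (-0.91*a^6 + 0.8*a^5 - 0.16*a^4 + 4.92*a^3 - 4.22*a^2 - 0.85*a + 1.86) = 0.91*a^6 - 0.8*a^5 + 0.16*a^4 - 4.92*a^3 + 1.65*a^2 + 2.86*a + 0.21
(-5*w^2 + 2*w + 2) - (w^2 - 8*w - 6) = -6*w^2 + 10*w + 8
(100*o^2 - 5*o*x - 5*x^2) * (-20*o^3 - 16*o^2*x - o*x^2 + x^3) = -2000*o^5 - 1500*o^4*x + 80*o^3*x^2 + 185*o^2*x^3 - 5*x^5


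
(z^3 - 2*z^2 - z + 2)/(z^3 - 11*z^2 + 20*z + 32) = (z^2 - 3*z + 2)/(z^2 - 12*z + 32)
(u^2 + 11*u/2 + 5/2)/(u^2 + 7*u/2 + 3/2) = (u + 5)/(u + 3)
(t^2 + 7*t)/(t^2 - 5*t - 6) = t*(t + 7)/(t^2 - 5*t - 6)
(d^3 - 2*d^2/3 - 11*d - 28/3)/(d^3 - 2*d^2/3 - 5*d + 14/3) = (d^2 - 3*d - 4)/(d^2 - 3*d + 2)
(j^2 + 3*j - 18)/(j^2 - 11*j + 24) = (j + 6)/(j - 8)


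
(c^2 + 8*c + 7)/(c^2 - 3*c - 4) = (c + 7)/(c - 4)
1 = 1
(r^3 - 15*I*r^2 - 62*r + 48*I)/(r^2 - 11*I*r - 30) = (r^2 - 9*I*r - 8)/(r - 5*I)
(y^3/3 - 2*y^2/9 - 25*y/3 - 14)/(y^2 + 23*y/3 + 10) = (3*y^3 - 2*y^2 - 75*y - 126)/(3*(3*y^2 + 23*y + 30))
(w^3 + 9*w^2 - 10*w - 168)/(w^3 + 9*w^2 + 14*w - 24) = (w^2 + 3*w - 28)/(w^2 + 3*w - 4)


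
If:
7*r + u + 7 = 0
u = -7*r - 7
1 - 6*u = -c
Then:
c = 6*u - 1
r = -u/7 - 1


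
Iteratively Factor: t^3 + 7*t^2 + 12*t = (t)*(t^2 + 7*t + 12) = t*(t + 3)*(t + 4)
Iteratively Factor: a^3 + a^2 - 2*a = (a)*(a^2 + a - 2) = a*(a - 1)*(a + 2)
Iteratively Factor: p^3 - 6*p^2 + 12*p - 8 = (p - 2)*(p^2 - 4*p + 4) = (p - 2)^2*(p - 2)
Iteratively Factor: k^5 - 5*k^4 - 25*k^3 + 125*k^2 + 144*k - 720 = (k + 3)*(k^4 - 8*k^3 - k^2 + 128*k - 240) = (k - 3)*(k + 3)*(k^3 - 5*k^2 - 16*k + 80) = (k - 4)*(k - 3)*(k + 3)*(k^2 - k - 20) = (k - 4)*(k - 3)*(k + 3)*(k + 4)*(k - 5)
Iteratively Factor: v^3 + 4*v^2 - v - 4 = (v + 4)*(v^2 - 1) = (v + 1)*(v + 4)*(v - 1)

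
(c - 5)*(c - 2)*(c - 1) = c^3 - 8*c^2 + 17*c - 10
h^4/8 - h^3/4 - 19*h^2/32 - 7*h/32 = h*(h/4 + 1/4)*(h/2 + 1/4)*(h - 7/2)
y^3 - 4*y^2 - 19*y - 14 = (y - 7)*(y + 1)*(y + 2)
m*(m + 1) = m^2 + m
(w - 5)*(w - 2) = w^2 - 7*w + 10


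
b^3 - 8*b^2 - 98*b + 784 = (b - 8)*(b - 7*sqrt(2))*(b + 7*sqrt(2))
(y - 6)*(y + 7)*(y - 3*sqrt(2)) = y^3 - 3*sqrt(2)*y^2 + y^2 - 42*y - 3*sqrt(2)*y + 126*sqrt(2)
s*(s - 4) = s^2 - 4*s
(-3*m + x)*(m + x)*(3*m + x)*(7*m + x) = -63*m^4 - 72*m^3*x - 2*m^2*x^2 + 8*m*x^3 + x^4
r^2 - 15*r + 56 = (r - 8)*(r - 7)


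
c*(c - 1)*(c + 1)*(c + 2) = c^4 + 2*c^3 - c^2 - 2*c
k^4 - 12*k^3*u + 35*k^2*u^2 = k^2*(k - 7*u)*(k - 5*u)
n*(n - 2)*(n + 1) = n^3 - n^2 - 2*n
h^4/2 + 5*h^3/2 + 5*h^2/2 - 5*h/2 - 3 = (h/2 + 1/2)*(h - 1)*(h + 2)*(h + 3)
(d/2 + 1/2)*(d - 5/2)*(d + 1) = d^3/2 - d^2/4 - 2*d - 5/4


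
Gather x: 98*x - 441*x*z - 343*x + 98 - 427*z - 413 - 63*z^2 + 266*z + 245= x*(-441*z - 245) - 63*z^2 - 161*z - 70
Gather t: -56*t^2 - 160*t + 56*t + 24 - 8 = -56*t^2 - 104*t + 16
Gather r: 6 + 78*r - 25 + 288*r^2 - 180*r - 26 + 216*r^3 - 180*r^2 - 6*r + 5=216*r^3 + 108*r^2 - 108*r - 40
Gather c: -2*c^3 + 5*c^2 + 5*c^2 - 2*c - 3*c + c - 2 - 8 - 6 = -2*c^3 + 10*c^2 - 4*c - 16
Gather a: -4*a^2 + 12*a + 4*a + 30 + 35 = -4*a^2 + 16*a + 65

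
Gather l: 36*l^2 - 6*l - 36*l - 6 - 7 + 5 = 36*l^2 - 42*l - 8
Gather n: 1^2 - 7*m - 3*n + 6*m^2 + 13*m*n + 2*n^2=6*m^2 - 7*m + 2*n^2 + n*(13*m - 3) + 1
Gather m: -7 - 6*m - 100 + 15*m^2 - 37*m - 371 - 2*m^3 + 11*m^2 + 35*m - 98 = -2*m^3 + 26*m^2 - 8*m - 576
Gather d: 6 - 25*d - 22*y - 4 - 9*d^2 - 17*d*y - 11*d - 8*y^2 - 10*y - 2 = -9*d^2 + d*(-17*y - 36) - 8*y^2 - 32*y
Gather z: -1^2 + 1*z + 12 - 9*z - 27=-8*z - 16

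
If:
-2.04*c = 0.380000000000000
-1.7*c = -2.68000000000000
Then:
No Solution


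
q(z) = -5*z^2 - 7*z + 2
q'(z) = -10*z - 7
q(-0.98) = 4.06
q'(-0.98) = 2.80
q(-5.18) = -95.90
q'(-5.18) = 44.80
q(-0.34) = 3.80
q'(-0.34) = -3.60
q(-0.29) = 3.61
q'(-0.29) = -4.10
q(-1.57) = 0.67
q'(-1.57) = 8.70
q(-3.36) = -30.93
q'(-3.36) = 26.60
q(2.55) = -48.36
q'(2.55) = -32.50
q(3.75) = -94.56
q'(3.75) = -44.50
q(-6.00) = -136.00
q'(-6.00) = 53.00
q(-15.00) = -1018.00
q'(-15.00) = 143.00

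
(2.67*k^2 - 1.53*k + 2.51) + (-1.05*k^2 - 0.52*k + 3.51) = 1.62*k^2 - 2.05*k + 6.02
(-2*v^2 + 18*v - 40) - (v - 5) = -2*v^2 + 17*v - 35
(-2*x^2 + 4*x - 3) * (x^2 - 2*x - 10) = -2*x^4 + 8*x^3 + 9*x^2 - 34*x + 30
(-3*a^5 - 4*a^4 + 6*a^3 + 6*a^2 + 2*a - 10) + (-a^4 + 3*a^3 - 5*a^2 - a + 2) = -3*a^5 - 5*a^4 + 9*a^3 + a^2 + a - 8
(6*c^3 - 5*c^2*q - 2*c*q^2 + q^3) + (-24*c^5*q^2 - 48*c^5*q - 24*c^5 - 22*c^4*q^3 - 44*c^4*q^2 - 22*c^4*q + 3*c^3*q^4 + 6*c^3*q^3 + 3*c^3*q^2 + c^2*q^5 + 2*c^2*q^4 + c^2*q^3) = -24*c^5*q^2 - 48*c^5*q - 24*c^5 - 22*c^4*q^3 - 44*c^4*q^2 - 22*c^4*q + 3*c^3*q^4 + 6*c^3*q^3 + 3*c^3*q^2 + 6*c^3 + c^2*q^5 + 2*c^2*q^4 + c^2*q^3 - 5*c^2*q - 2*c*q^2 + q^3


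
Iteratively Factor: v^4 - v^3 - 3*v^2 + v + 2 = (v + 1)*(v^3 - 2*v^2 - v + 2) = (v + 1)^2*(v^2 - 3*v + 2) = (v - 1)*(v + 1)^2*(v - 2)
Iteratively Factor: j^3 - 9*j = (j - 3)*(j^2 + 3*j) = (j - 3)*(j + 3)*(j)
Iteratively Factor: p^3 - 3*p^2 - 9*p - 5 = (p + 1)*(p^2 - 4*p - 5) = (p + 1)^2*(p - 5)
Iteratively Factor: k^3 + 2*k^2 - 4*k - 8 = (k - 2)*(k^2 + 4*k + 4) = (k - 2)*(k + 2)*(k + 2)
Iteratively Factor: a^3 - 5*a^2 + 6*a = (a)*(a^2 - 5*a + 6) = a*(a - 3)*(a - 2)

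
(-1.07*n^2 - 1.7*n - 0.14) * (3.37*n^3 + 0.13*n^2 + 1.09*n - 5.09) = -3.6059*n^5 - 5.8681*n^4 - 1.8591*n^3 + 3.5751*n^2 + 8.5004*n + 0.7126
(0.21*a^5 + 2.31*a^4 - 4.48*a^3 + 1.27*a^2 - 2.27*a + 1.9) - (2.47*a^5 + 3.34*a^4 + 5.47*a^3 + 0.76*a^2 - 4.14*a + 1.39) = -2.26*a^5 - 1.03*a^4 - 9.95*a^3 + 0.51*a^2 + 1.87*a + 0.51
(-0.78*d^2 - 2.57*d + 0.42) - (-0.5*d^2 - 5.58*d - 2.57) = -0.28*d^2 + 3.01*d + 2.99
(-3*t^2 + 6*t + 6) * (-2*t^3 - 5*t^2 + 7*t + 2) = 6*t^5 + 3*t^4 - 63*t^3 + 6*t^2 + 54*t + 12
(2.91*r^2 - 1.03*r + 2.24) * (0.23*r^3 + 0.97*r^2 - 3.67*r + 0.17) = 0.6693*r^5 + 2.5858*r^4 - 11.1636*r^3 + 6.4476*r^2 - 8.3959*r + 0.3808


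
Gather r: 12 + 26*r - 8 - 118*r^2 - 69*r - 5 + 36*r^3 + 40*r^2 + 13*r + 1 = 36*r^3 - 78*r^2 - 30*r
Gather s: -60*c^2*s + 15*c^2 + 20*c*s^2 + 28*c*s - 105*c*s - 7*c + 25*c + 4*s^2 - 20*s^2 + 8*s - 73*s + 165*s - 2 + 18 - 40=15*c^2 + 18*c + s^2*(20*c - 16) + s*(-60*c^2 - 77*c + 100) - 24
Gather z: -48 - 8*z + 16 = -8*z - 32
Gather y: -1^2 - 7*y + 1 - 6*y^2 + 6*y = -6*y^2 - y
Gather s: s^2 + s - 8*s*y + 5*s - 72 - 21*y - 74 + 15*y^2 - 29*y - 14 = s^2 + s*(6 - 8*y) + 15*y^2 - 50*y - 160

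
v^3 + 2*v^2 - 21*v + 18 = (v - 3)*(v - 1)*(v + 6)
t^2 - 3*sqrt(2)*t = t*(t - 3*sqrt(2))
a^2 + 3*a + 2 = (a + 1)*(a + 2)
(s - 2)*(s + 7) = s^2 + 5*s - 14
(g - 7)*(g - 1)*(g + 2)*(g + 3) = g^4 - 3*g^3 - 27*g^2 - 13*g + 42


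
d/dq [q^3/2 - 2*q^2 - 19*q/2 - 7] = 3*q^2/2 - 4*q - 19/2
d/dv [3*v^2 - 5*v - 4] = 6*v - 5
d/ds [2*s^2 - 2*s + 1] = 4*s - 2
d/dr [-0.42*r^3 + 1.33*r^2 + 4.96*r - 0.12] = -1.26*r^2 + 2.66*r + 4.96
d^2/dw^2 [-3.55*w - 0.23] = 0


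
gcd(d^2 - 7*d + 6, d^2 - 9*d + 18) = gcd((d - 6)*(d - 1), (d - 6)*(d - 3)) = d - 6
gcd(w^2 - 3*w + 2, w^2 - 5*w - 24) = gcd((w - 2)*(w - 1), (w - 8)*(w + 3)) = 1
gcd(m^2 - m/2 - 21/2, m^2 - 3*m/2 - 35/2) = 1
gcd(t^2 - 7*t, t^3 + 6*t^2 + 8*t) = t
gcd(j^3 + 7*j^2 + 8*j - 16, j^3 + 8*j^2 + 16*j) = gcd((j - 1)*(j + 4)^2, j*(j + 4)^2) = j^2 + 8*j + 16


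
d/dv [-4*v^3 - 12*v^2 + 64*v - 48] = -12*v^2 - 24*v + 64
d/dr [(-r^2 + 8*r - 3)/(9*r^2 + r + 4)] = (-73*r^2 + 46*r + 35)/(81*r^4 + 18*r^3 + 73*r^2 + 8*r + 16)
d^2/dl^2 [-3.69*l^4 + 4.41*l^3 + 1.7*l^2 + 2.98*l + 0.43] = -44.28*l^2 + 26.46*l + 3.4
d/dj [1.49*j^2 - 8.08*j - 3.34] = 2.98*j - 8.08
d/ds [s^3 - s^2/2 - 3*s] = 3*s^2 - s - 3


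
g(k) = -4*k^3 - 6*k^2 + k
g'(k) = -12*k^2 - 12*k + 1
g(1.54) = -27.30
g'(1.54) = -45.94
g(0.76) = -4.46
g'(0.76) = -15.05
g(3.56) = -252.95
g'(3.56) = -193.80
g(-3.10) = 58.40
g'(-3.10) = -77.12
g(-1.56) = -0.98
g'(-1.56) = -9.48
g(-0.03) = -0.04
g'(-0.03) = 1.35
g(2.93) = -149.19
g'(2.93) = -137.18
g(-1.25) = -2.81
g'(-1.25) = -2.75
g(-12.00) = 6036.00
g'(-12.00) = -1583.00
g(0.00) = 0.00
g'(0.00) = 1.00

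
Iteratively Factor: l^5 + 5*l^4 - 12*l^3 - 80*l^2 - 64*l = (l - 4)*(l^4 + 9*l^3 + 24*l^2 + 16*l) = (l - 4)*(l + 1)*(l^3 + 8*l^2 + 16*l) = l*(l - 4)*(l + 1)*(l^2 + 8*l + 16) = l*(l - 4)*(l + 1)*(l + 4)*(l + 4)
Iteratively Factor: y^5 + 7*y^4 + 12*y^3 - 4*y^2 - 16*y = (y + 2)*(y^4 + 5*y^3 + 2*y^2 - 8*y) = (y + 2)^2*(y^3 + 3*y^2 - 4*y) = (y - 1)*(y + 2)^2*(y^2 + 4*y) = (y - 1)*(y + 2)^2*(y + 4)*(y)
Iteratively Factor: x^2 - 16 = (x - 4)*(x + 4)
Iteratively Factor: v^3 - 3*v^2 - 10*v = (v - 5)*(v^2 + 2*v) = v*(v - 5)*(v + 2)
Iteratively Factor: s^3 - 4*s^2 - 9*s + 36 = (s - 3)*(s^2 - s - 12) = (s - 3)*(s + 3)*(s - 4)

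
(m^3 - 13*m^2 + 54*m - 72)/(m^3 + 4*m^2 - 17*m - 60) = (m^2 - 9*m + 18)/(m^2 + 8*m + 15)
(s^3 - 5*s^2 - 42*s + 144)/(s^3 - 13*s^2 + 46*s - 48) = (s + 6)/(s - 2)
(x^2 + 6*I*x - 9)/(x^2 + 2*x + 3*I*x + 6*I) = (x + 3*I)/(x + 2)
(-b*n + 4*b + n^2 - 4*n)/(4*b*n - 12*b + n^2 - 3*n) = (-b*n + 4*b + n^2 - 4*n)/(4*b*n - 12*b + n^2 - 3*n)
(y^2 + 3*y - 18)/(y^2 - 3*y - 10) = (-y^2 - 3*y + 18)/(-y^2 + 3*y + 10)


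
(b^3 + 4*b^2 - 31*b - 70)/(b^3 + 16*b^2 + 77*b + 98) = (b - 5)/(b + 7)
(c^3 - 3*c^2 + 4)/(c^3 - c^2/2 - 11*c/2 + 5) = 2*(c^2 - c - 2)/(2*c^2 + 3*c - 5)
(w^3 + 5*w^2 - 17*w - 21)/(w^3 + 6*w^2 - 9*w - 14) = (w - 3)/(w - 2)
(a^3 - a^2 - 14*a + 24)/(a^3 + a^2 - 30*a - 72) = (a^2 - 5*a + 6)/(a^2 - 3*a - 18)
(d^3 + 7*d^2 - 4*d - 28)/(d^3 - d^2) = (d^3 + 7*d^2 - 4*d - 28)/(d^2*(d - 1))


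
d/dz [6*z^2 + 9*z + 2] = 12*z + 9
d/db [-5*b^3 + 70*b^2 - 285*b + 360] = -15*b^2 + 140*b - 285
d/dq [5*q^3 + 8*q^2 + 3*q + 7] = 15*q^2 + 16*q + 3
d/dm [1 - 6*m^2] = -12*m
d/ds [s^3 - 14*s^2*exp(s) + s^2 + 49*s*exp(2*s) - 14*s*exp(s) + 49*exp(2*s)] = -14*s^2*exp(s) + 3*s^2 + 98*s*exp(2*s) - 42*s*exp(s) + 2*s + 147*exp(2*s) - 14*exp(s)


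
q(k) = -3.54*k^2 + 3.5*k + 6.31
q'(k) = 3.5 - 7.08*k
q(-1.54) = -7.48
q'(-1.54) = 14.40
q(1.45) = 3.94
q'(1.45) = -6.77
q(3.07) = -16.31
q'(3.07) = -18.24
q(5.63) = -86.19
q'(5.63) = -36.36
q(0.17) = 6.80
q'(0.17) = 2.30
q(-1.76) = -10.82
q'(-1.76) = 15.96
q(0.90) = 6.59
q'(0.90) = -2.87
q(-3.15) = -39.84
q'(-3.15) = 25.80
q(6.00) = -100.13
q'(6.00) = -38.98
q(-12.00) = -545.45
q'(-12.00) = 88.46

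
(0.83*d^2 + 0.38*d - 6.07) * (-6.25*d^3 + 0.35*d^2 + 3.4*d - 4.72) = -5.1875*d^5 - 2.0845*d^4 + 40.8925*d^3 - 4.7501*d^2 - 22.4316*d + 28.6504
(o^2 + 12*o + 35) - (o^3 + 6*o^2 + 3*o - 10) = -o^3 - 5*o^2 + 9*o + 45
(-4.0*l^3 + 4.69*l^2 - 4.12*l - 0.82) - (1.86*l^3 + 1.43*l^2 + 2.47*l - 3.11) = -5.86*l^3 + 3.26*l^2 - 6.59*l + 2.29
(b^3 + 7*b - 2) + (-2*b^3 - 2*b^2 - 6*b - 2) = -b^3 - 2*b^2 + b - 4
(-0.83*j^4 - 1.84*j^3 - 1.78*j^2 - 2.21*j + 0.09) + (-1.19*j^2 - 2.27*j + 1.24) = -0.83*j^4 - 1.84*j^3 - 2.97*j^2 - 4.48*j + 1.33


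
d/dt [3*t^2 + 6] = 6*t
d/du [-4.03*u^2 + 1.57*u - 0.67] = 1.57 - 8.06*u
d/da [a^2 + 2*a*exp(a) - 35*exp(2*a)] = 2*a*exp(a) + 2*a - 70*exp(2*a) + 2*exp(a)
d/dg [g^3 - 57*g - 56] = 3*g^2 - 57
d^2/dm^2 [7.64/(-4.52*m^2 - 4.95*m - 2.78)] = (312.176512*m^2 + 341.87472*m - 7.64*(9.04*m + 4.95)*(18.08*m + 9.9) + 192.002368)/(4.52*m^2 + 4.95*m + 2.78)^3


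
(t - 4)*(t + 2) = t^2 - 2*t - 8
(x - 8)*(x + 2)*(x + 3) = x^3 - 3*x^2 - 34*x - 48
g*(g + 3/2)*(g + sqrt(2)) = g^3 + sqrt(2)*g^2 + 3*g^2/2 + 3*sqrt(2)*g/2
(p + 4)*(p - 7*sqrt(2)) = p^2 - 7*sqrt(2)*p + 4*p - 28*sqrt(2)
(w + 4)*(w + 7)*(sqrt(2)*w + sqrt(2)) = sqrt(2)*w^3 + 12*sqrt(2)*w^2 + 39*sqrt(2)*w + 28*sqrt(2)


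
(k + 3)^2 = k^2 + 6*k + 9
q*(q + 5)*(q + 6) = q^3 + 11*q^2 + 30*q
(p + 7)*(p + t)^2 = p^3 + 2*p^2*t + 7*p^2 + p*t^2 + 14*p*t + 7*t^2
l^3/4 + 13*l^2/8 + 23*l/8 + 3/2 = (l/4 + 1)*(l + 1)*(l + 3/2)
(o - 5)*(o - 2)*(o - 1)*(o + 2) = o^4 - 6*o^3 + o^2 + 24*o - 20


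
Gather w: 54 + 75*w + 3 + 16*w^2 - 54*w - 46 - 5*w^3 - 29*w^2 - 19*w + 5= -5*w^3 - 13*w^2 + 2*w + 16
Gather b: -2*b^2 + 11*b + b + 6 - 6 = -2*b^2 + 12*b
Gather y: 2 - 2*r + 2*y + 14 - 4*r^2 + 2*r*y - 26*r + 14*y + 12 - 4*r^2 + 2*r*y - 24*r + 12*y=-8*r^2 - 52*r + y*(4*r + 28) + 28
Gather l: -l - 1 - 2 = -l - 3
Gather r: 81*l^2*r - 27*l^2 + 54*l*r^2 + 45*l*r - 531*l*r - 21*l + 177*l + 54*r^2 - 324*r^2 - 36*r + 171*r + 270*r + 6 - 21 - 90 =-27*l^2 + 156*l + r^2*(54*l - 270) + r*(81*l^2 - 486*l + 405) - 105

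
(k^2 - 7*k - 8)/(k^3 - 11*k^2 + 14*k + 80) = (k + 1)/(k^2 - 3*k - 10)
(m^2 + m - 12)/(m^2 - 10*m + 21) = (m + 4)/(m - 7)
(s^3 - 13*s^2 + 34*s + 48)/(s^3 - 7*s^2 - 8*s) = (s - 6)/s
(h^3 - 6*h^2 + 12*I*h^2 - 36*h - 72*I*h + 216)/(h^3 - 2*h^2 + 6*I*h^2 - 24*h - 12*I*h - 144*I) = (h + 6*I)/(h + 4)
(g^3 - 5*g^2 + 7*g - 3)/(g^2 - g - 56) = (-g^3 + 5*g^2 - 7*g + 3)/(-g^2 + g + 56)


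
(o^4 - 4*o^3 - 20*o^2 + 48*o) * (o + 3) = o^5 - o^4 - 32*o^3 - 12*o^2 + 144*o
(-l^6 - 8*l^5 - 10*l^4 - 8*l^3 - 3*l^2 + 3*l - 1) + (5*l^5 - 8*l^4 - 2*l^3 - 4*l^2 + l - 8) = -l^6 - 3*l^5 - 18*l^4 - 10*l^3 - 7*l^2 + 4*l - 9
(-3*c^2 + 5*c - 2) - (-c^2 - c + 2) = -2*c^2 + 6*c - 4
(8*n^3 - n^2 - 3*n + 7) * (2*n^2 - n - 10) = 16*n^5 - 10*n^4 - 85*n^3 + 27*n^2 + 23*n - 70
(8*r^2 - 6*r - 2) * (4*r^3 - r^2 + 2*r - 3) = 32*r^5 - 32*r^4 + 14*r^3 - 34*r^2 + 14*r + 6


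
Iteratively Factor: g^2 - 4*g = (g)*(g - 4)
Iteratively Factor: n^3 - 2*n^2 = (n)*(n^2 - 2*n) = n^2*(n - 2)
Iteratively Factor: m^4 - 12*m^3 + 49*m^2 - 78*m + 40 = (m - 4)*(m^3 - 8*m^2 + 17*m - 10) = (m - 5)*(m - 4)*(m^2 - 3*m + 2) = (m - 5)*(m - 4)*(m - 1)*(m - 2)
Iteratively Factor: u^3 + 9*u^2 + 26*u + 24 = (u + 2)*(u^2 + 7*u + 12) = (u + 2)*(u + 3)*(u + 4)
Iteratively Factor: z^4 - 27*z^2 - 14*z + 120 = (z - 2)*(z^3 + 2*z^2 - 23*z - 60) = (z - 5)*(z - 2)*(z^2 + 7*z + 12) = (z - 5)*(z - 2)*(z + 3)*(z + 4)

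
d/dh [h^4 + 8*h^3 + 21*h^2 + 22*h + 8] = 4*h^3 + 24*h^2 + 42*h + 22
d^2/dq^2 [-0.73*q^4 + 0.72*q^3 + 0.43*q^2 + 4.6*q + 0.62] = -8.76*q^2 + 4.32*q + 0.86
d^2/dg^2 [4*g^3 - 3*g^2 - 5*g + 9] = 24*g - 6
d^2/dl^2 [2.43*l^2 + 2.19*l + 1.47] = 4.86000000000000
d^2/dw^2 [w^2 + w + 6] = 2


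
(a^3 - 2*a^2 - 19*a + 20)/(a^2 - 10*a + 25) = (a^2 + 3*a - 4)/(a - 5)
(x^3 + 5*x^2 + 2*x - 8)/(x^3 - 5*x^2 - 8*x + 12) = (x + 4)/(x - 6)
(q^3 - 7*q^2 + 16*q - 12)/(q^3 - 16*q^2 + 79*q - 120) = (q^2 - 4*q + 4)/(q^2 - 13*q + 40)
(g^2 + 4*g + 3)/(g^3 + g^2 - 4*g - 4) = (g + 3)/(g^2 - 4)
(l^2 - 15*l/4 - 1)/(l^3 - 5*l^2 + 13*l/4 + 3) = (4*l + 1)/(4*l^2 - 4*l - 3)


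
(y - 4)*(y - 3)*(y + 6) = y^3 - y^2 - 30*y + 72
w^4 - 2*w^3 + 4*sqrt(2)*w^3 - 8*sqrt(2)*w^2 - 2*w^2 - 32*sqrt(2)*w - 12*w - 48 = (w - 4)*(w + 2)*(w + sqrt(2))*(w + 3*sqrt(2))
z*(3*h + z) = 3*h*z + z^2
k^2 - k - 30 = (k - 6)*(k + 5)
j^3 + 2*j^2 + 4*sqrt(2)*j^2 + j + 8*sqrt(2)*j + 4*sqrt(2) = (j + 1)^2*(j + 4*sqrt(2))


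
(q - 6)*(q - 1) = q^2 - 7*q + 6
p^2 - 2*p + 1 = (p - 1)^2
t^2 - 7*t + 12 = (t - 4)*(t - 3)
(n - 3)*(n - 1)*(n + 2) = n^3 - 2*n^2 - 5*n + 6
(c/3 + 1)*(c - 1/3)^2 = c^3/3 + 7*c^2/9 - 17*c/27 + 1/9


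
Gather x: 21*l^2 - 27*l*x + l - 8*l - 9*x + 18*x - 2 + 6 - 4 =21*l^2 - 7*l + x*(9 - 27*l)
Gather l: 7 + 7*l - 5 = 7*l + 2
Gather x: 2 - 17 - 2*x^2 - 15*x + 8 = -2*x^2 - 15*x - 7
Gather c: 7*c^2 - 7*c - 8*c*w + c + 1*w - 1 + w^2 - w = 7*c^2 + c*(-8*w - 6) + w^2 - 1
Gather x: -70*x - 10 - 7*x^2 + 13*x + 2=-7*x^2 - 57*x - 8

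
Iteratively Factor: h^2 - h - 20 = (h + 4)*(h - 5)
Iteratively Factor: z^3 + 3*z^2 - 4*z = (z - 1)*(z^2 + 4*z) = (z - 1)*(z + 4)*(z)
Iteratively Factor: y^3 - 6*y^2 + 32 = (y + 2)*(y^2 - 8*y + 16) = (y - 4)*(y + 2)*(y - 4)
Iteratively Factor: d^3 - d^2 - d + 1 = (d + 1)*(d^2 - 2*d + 1) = (d - 1)*(d + 1)*(d - 1)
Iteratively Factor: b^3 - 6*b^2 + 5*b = (b)*(b^2 - 6*b + 5) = b*(b - 1)*(b - 5)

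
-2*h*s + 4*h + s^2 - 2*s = (-2*h + s)*(s - 2)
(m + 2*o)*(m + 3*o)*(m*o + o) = m^3*o + 5*m^2*o^2 + m^2*o + 6*m*o^3 + 5*m*o^2 + 6*o^3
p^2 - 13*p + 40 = (p - 8)*(p - 5)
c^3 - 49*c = c*(c - 7)*(c + 7)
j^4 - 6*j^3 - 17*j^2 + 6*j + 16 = (j - 8)*(j - 1)*(j + 1)*(j + 2)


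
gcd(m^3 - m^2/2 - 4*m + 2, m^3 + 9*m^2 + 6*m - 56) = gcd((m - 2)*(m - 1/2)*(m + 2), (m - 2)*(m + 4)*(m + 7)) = m - 2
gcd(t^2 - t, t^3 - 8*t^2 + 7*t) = t^2 - t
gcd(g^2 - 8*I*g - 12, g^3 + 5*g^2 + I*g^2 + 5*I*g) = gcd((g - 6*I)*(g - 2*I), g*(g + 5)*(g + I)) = 1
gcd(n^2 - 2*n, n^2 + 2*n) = n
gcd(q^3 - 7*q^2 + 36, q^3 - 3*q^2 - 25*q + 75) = q - 3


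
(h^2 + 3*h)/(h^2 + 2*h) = (h + 3)/(h + 2)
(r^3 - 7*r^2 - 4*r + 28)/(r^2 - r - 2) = (r^2 - 5*r - 14)/(r + 1)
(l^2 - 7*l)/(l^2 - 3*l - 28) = l/(l + 4)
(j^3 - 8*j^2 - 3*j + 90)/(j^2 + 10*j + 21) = (j^2 - 11*j + 30)/(j + 7)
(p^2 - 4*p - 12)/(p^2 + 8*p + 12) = (p - 6)/(p + 6)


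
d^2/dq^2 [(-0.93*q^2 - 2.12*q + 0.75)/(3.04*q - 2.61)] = (7.105427357601e-15*q^2 + 7.105427357601e-15*q - 32.449962)/(28.094464*q^3 - 72.361728*q^2 + 62.126352*q - 17.779581)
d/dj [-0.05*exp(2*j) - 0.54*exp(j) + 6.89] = (-0.1*exp(j) - 0.54)*exp(j)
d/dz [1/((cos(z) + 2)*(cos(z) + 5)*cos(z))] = (3*sin(z) + 10*sin(z)/cos(z)^2 + 14*tan(z))/((cos(z) + 2)^2*(cos(z) + 5)^2)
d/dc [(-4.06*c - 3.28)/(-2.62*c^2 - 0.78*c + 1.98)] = (10.6372*c^2 + 3.1668*c - (4.06*c + 3.28)*(5.24*c + 0.78) - 8.0388)/(2.62*c^2 + 0.78*c - 1.98)^2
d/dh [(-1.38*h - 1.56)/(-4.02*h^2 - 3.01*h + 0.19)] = (5.5476*h^2 + 4.1538*h - (1.38*h + 1.56)*(8.04*h + 3.01) - 0.2622)/(4.02*h^2 + 3.01*h - 0.19)^2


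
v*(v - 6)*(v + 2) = v^3 - 4*v^2 - 12*v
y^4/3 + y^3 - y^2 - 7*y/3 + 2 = (y/3 + 1)*(y - 1)^2*(y + 2)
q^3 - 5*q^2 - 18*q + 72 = (q - 6)*(q - 3)*(q + 4)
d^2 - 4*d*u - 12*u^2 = (d - 6*u)*(d + 2*u)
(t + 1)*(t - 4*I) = t^2 + t - 4*I*t - 4*I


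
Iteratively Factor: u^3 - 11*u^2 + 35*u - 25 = (u - 5)*(u^2 - 6*u + 5) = (u - 5)*(u - 1)*(u - 5)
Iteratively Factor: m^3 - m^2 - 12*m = (m)*(m^2 - m - 12) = m*(m + 3)*(m - 4)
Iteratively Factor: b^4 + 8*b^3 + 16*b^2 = (b)*(b^3 + 8*b^2 + 16*b) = b*(b + 4)*(b^2 + 4*b) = b^2*(b + 4)*(b + 4)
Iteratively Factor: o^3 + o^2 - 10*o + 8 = (o - 1)*(o^2 + 2*o - 8) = (o - 1)*(o + 4)*(o - 2)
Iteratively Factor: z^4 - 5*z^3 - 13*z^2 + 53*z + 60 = (z + 3)*(z^3 - 8*z^2 + 11*z + 20) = (z - 4)*(z + 3)*(z^2 - 4*z - 5) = (z - 5)*(z - 4)*(z + 3)*(z + 1)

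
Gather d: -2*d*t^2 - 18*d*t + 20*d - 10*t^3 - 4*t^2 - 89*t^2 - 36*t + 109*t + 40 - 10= d*(-2*t^2 - 18*t + 20) - 10*t^3 - 93*t^2 + 73*t + 30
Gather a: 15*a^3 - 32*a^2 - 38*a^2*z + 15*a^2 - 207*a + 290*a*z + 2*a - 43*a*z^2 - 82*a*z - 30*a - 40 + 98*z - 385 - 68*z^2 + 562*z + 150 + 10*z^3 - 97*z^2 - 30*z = 15*a^3 + a^2*(-38*z - 17) + a*(-43*z^2 + 208*z - 235) + 10*z^3 - 165*z^2 + 630*z - 275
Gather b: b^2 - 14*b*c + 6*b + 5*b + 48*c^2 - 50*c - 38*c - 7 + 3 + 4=b^2 + b*(11 - 14*c) + 48*c^2 - 88*c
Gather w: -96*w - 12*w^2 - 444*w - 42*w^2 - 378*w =-54*w^2 - 918*w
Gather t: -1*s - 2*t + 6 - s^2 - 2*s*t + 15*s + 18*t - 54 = -s^2 + 14*s + t*(16 - 2*s) - 48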